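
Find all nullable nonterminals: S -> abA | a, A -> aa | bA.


A nonterminal is nullable iff some alternative derives ε (directly, or every symbol in it is nullable)
Nullable: {}


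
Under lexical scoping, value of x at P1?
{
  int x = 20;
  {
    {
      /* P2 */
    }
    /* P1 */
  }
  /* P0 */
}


P1's block does not declare x; resolves to the enclosing declaration at depth 0
x = 20


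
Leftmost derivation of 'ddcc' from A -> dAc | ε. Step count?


Derivation: A => dAc => ddAcc => ddcc
Steps: 3


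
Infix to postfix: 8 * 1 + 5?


Left to right (same or higher precedence on left)
Postfix: 8 1 * 5 +


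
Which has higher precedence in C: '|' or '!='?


'!=' is equality (level 6); '|' is bitwise OR (level 3)
Higher level binds tighter
'!=' has higher precedence than '|'


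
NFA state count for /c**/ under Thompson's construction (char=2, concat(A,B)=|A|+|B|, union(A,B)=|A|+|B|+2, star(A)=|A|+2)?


Syntax tree has 1 char leaf(s), 0 union(s), 2 star(s)
chars contribute 1×2 = 2; each union adds +2; each star adds +2
Total: 2 + 0 + 4 = 6 states


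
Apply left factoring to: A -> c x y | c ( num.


Common prefix: 'c'
Factored: A -> c A', A' -> x y | ( num


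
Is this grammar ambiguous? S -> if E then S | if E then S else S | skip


dangling else: 'if E then if E then skip else skip' parses two ways
Ambiguous


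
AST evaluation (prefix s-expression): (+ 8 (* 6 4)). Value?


Evaluate inner: (* 6 4) = 24
Evaluate root: (+ 8 24) = 32
Result: 32


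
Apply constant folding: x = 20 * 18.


20 * 18 = 360 at compile time
Optimized: x = 360


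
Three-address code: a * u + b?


Break into single-operator statements:
t1 = a * u
t2 = t1 + b


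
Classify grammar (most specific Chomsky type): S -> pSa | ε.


Single nonterminal LHS, but p^n a^n is not regular
Classification: Type 2 (Context-Free)


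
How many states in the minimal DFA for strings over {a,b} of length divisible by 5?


Track length mod 5: states 0..4, accept at 0
Minimal DFA: 5 states


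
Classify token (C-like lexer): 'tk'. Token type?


Pattern: letter/underscore followed by alphanumerics, not a keyword
Type: IDENTIFIER


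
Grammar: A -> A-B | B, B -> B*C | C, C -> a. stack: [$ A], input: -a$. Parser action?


shift '-' to continue A -> A-B
Action: shift


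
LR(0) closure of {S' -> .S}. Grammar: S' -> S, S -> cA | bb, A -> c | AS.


Start: S' -> .S
For each item with dot before a nonterminal B, add B -> .γ for every B-production
Closure: [S' -> .S, S -> .cA, S -> .bb]


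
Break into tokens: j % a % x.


Scan left to right, longest-match per lexeme
Tokens: ID(j), OP(%), ID(a), OP(%), ID(x)


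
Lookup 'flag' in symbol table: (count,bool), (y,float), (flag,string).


Lookup 'flag' → type string


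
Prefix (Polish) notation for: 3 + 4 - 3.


left-to-right (same/higher precedence on left): tree is (- (+ 3 4) 3)
Prefix: - + 3 4 3


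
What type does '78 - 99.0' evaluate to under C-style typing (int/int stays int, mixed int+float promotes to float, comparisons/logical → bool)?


Operand types: int - float
Rule: mixed int/float promotes to float; int/int stays int
Result type: float


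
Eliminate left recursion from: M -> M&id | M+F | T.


Left-recursive alternatives: M&id, M+F; non-recursive: T
Introduce M': M -> TM', M' -> &idM' | +FM' | ε


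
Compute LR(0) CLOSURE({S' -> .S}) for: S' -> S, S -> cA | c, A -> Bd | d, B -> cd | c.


Start: S' -> .S
For each item with dot before a nonterminal B, add B -> .γ for every B-production
Closure: [S' -> .S, S -> .cA, S -> .c]


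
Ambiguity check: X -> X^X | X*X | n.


'n^n*n' has two parse trees (no precedence encoded between ^ and *)
Ambiguous


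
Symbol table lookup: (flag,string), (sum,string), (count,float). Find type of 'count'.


Lookup 'count' → type float


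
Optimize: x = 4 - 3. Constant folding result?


4 - 3 = 1 at compile time
Optimized: x = 1


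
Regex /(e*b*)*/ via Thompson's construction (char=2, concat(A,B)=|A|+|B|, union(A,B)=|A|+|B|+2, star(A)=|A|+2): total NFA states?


Syntax tree has 2 char leaf(s), 0 union(s), 3 star(s)
chars contribute 2×2 = 4; each union adds +2; each star adds +2
Total: 4 + 0 + 6 = 10 states


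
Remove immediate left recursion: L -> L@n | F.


Left-recursive alternatives: L@n; non-recursive: F
Introduce L': L -> FL', L' -> @nL' | ε


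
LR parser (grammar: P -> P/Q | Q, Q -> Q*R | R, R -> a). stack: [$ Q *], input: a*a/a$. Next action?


no handle; shift 'a'
Action: shift


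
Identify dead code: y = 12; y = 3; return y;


first assignment to y is overwritten before any read
Dead: 'y = 12'


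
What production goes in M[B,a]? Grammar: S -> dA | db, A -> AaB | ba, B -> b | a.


For [B, a]: 'a' ∈ FIRST(a)
Entry: B -> a


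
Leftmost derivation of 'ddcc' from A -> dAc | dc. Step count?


Derivation: A => dAc => ddcc
Steps: 2


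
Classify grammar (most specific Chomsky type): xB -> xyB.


LHS has context (more than one symbol) and |LHS| ≤ |RHS|
Classification: Type 1 (Context-Sensitive)


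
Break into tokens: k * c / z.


Scan left to right, longest-match per lexeme
Tokens: ID(k), OP(*), ID(c), OP(/), ID(z)


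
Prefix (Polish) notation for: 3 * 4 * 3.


left-to-right (same/higher precedence on left): tree is (* (* 3 4) 3)
Prefix: * * 3 4 3


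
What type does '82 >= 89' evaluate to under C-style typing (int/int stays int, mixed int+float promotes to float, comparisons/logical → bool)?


Operand types: int >= int
Rule: comparison yields bool
Result type: bool


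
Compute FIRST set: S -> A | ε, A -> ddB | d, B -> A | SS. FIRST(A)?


Per alternative of A: FIRST(ddB) = {d}; FIRST(d) = {d}
FIRST(A) = {d}


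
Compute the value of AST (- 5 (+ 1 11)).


Evaluate inner: (+ 1 11) = 12
Evaluate root: (- 5 12) = -7
Result: -7


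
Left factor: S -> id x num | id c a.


Common prefix: 'id'
Factored: S -> id S', S' -> x num | c a


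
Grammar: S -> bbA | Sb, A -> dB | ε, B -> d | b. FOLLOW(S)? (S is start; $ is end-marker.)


$ ∈ FOLLOW(S). For each A -> αBβ: add FIRST(β)\{ε} to FOLLOW(B); if β nullable, add FOLLOW(A).
FOLLOW(S) = {$, b}


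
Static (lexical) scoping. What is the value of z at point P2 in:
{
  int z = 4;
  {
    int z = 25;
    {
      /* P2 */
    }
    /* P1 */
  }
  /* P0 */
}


P2's block does not declare z; resolves to the enclosing declaration at depth 1
z = 25


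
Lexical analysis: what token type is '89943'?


Pattern: digits only
Type: INTEGER_LITERAL


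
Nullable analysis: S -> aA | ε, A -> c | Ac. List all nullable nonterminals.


A nonterminal is nullable iff some alternative derives ε (directly, or every symbol in it is nullable)
Nullable: {S}


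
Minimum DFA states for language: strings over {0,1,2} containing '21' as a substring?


KMP-style automaton: 2 progress states + 1 absorbing accept = 3
Minimal DFA: 3 states


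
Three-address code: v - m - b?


Break into single-operator statements:
t1 = v - m
t2 = t1 - b


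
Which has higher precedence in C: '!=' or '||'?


'!=' is equality (level 6); '||' is logical OR (level 1)
Higher level binds tighter
'!=' has higher precedence than '||'


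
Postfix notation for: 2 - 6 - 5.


Left to right (same or higher precedence on left)
Postfix: 2 6 - 5 -


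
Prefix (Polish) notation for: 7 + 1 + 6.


left-to-right (same/higher precedence on left): tree is (+ (+ 7 1) 6)
Prefix: + + 7 1 6


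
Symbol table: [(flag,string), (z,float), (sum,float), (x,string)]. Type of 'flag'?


Lookup 'flag' → type string


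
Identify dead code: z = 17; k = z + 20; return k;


z is read by k's definition; k is returned
No dead code


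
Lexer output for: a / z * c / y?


Scan left to right, longest-match per lexeme
Tokens: ID(a), OP(/), ID(z), OP(*), ID(c), OP(/), ID(y)


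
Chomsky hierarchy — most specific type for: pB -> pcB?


LHS has context (more than one symbol) and |LHS| ≤ |RHS|
Classification: Type 1 (Context-Sensitive)


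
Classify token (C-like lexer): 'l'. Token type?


Pattern: letter/underscore followed by alphanumerics, not a keyword
Type: IDENTIFIER


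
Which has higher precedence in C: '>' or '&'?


'>' is relational (level 7); '&' is bitwise AND (level 5)
Higher level binds tighter
'>' has higher precedence than '&'


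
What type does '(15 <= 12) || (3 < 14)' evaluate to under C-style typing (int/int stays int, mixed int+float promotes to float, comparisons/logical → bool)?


Operand types: bool || bool
Rule: logical operators take bool operands and yield bool
Result type: bool


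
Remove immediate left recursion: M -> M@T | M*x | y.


Left-recursive alternatives: M@T, M*x; non-recursive: y
Introduce M': M -> yM', M' -> @TM' | *xM' | ε


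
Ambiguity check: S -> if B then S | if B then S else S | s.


dangling else: 'if B then if B then s else s' parses two ways
Ambiguous


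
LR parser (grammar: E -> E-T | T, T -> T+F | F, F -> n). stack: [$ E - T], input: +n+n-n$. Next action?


'+' can extend T; shift to build T -> T+F
Action: shift


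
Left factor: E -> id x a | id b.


Common prefix: 'id'
Factored: E -> id E', E' -> x a | b


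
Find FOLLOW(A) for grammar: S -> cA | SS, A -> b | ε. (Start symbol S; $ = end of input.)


$ ∈ FOLLOW(S). For each A -> αBβ: add FIRST(β)\{ε} to FOLLOW(B); if β nullable, add FOLLOW(A).
FOLLOW(A) = {$, c}


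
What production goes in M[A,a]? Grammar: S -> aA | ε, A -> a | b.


For [A, a]: 'a' ∈ FIRST(a)
Entry: A -> a


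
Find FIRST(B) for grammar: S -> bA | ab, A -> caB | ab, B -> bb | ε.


Per alternative of B: FIRST(bb) = {b}; FIRST(ε) = {ε}
FIRST(B) = {b, ε}


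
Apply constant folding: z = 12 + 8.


12 + 8 = 20 at compile time
Optimized: z = 20


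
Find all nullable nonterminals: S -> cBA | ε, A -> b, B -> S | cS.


A nonterminal is nullable iff some alternative derives ε (directly, or every symbol in it is nullable)
Nullable: {B, S}


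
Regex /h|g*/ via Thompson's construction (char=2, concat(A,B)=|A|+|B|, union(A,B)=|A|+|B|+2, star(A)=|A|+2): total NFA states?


Syntax tree has 2 char leaf(s), 1 union(s), 1 star(s)
chars contribute 2×2 = 4; each union adds +2; each star adds +2
Total: 4 + 2 + 2 = 8 states


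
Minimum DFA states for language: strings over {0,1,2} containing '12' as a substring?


KMP-style automaton: 2 progress states + 1 absorbing accept = 3
Minimal DFA: 3 states


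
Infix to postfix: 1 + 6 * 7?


* has higher precedence, evaluate 6*7 first
Postfix: 1 6 7 * +


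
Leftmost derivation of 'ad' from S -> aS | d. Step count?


Derivation: S => aS => ad
Steps: 2


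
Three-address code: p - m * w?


Break into single-operator statements:
t1 = m * w
t2 = p - t1


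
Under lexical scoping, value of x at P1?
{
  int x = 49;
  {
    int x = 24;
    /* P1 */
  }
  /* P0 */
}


x declared in the same block as P1
x = 24


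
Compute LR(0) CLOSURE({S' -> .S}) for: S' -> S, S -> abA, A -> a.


Start: S' -> .S
For each item with dot before a nonterminal B, add B -> .γ for every B-production
Closure: [S' -> .S, S -> .abA]


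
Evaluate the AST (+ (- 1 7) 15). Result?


Evaluate inner: (- 1 7) = -6
Evaluate root: (+ -6 15) = 9
Result: 9


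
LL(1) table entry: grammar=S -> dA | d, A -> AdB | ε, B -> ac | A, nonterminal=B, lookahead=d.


For [B, d]: 'd' ∈ FIRST(A)
Entry: B -> A


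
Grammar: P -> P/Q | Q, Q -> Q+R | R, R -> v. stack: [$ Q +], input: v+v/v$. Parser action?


no handle; shift 'v'
Action: shift


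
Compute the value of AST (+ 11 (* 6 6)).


Evaluate inner: (* 6 6) = 36
Evaluate root: (+ 11 36) = 47
Result: 47


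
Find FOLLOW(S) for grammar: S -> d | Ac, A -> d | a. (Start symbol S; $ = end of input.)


$ ∈ FOLLOW(S). For each A -> αBβ: add FIRST(β)\{ε} to FOLLOW(B); if β nullable, add FOLLOW(A).
FOLLOW(S) = {$}


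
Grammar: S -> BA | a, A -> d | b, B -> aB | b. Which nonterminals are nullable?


A nonterminal is nullable iff some alternative derives ε (directly, or every symbol in it is nullable)
Nullable: {}


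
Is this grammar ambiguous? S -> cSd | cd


balanced c^n…d^n: each string has a unique parse
Unambiguous


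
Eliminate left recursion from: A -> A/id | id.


Left-recursive alternatives: A/id; non-recursive: id
Introduce A': A -> idA', A' -> /idA' | ε


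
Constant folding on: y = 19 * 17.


19 * 17 = 323 at compile time
Optimized: y = 323


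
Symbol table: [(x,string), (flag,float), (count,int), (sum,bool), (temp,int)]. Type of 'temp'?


Lookup 'temp' → type int


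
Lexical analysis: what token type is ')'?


Pattern: delimiter/punctuation
Type: PUNCTUATION


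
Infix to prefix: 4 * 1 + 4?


left-to-right (same/higher precedence on left): tree is (+ (* 4 1) 4)
Prefix: + * 4 1 4


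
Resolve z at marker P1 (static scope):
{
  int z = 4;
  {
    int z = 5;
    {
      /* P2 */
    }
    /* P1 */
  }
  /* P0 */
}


z declared in the same block as P1
z = 5


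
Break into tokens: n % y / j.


Scan left to right, longest-match per lexeme
Tokens: ID(n), OP(%), ID(y), OP(/), ID(j)


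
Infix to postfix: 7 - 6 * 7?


* has higher precedence, evaluate 6*7 first
Postfix: 7 6 7 * -


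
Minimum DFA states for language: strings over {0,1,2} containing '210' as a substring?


KMP-style automaton: 3 progress states + 1 absorbing accept = 4
Minimal DFA: 4 states


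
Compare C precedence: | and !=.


'!=' is equality (level 6); '|' is bitwise OR (level 3)
Higher level binds tighter
'!=' has higher precedence than '|'


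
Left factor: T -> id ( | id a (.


Common prefix: 'id'
Factored: T -> id T', T' -> ( | a (


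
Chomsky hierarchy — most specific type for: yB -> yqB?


LHS has context (more than one symbol) and |LHS| ≤ |RHS|
Classification: Type 1 (Context-Sensitive)


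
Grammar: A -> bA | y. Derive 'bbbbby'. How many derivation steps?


Derivation: A => bA => bbA => bbbA => bbbbA => bbbbbA => bbbbby
Steps: 6


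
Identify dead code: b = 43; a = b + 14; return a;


b is read by a's definition; a is returned
No dead code


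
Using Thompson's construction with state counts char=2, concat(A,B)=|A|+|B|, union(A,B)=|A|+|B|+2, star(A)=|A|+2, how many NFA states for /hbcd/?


Syntax tree has 4 char leaf(s), 0 union(s), 0 star(s)
chars contribute 4×2 = 8; each union adds +2; each star adds +2
Total: 8 + 0 + 0 = 8 states


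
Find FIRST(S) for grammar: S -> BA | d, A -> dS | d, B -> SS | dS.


Per alternative of S: FIRST(BA) = {d}; FIRST(d) = {d}
FIRST(S) = {d}


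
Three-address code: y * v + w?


Break into single-operator statements:
t1 = y * v
t2 = t1 + w


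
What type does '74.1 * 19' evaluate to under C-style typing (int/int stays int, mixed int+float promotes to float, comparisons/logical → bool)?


Operand types: float * int
Rule: mixed int/float promotes to float; int/int stays int
Result type: float


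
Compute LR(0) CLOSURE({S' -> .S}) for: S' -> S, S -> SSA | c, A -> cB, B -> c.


Start: S' -> .S
For each item with dot before a nonterminal B, add B -> .γ for every B-production
Closure: [S' -> .S, S -> .SSA, S -> .c]


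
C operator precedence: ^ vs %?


'%' is multiplicative (level 10); '^' is bitwise XOR (level 4)
Higher level binds tighter
'%' has higher precedence than '^'


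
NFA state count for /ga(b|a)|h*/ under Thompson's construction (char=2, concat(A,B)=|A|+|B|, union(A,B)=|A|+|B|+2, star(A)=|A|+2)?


Syntax tree has 5 char leaf(s), 2 union(s), 1 star(s)
chars contribute 5×2 = 10; each union adds +2; each star adds +2
Total: 10 + 4 + 2 = 16 states


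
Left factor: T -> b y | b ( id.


Common prefix: 'b'
Factored: T -> b T', T' -> y | ( id


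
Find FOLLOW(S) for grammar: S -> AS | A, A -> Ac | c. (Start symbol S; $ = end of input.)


$ ∈ FOLLOW(S). For each A -> αBβ: add FIRST(β)\{ε} to FOLLOW(B); if β nullable, add FOLLOW(A).
FOLLOW(S) = {$}


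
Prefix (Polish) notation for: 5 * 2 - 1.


left-to-right (same/higher precedence on left): tree is (- (* 5 2) 1)
Prefix: - * 5 2 1


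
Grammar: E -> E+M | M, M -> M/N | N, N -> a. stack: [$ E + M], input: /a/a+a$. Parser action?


'/' can extend M; shift to build M -> M/N
Action: shift


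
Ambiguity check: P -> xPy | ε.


balanced x^n…y^n: each string has a unique parse
Unambiguous


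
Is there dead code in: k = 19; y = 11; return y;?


k is assigned but never read
Dead: 'k = 19'


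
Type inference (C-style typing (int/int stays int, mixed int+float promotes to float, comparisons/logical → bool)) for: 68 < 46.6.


Operand types: int < float
Rule: comparison yields bool
Result type: bool


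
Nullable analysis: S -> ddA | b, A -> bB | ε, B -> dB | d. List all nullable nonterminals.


A nonterminal is nullable iff some alternative derives ε (directly, or every symbol in it is nullable)
Nullable: {A}


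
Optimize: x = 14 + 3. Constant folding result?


14 + 3 = 17 at compile time
Optimized: x = 17


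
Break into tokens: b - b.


Scan left to right, longest-match per lexeme
Tokens: ID(b), OP(-), ID(b)


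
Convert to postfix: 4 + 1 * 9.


* has higher precedence, evaluate 1*9 first
Postfix: 4 1 9 * +


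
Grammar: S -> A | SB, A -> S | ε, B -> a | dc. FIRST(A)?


Per alternative of A: FIRST(S) = {a, d, ε}; FIRST(ε) = {ε}
FIRST(A) = {a, d, ε}


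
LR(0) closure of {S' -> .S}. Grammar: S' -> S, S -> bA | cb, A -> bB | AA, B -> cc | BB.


Start: S' -> .S
For each item with dot before a nonterminal B, add B -> .γ for every B-production
Closure: [S' -> .S, S -> .bA, S -> .cb]


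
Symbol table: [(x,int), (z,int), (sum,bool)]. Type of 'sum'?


Lookup 'sum' → type bool


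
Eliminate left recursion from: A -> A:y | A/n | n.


Left-recursive alternatives: A:y, A/n; non-recursive: n
Introduce A': A -> nA', A' -> :yA' | /nA' | ε


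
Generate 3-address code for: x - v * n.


Break into single-operator statements:
t1 = v * n
t2 = x - t1


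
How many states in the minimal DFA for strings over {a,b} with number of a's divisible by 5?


Track (count of a) mod 5: states 0..4, accept at 0
Minimal DFA: 5 states


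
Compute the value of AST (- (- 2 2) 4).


Evaluate inner: (- 2 2) = 0
Evaluate root: (- 0 4) = -4
Result: -4


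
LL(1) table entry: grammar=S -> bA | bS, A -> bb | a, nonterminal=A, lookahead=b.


For [A, b]: 'b' ∈ FIRST(bb)
Entry: A -> bb


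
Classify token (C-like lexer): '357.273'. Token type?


Pattern: digits with a decimal point
Type: FLOAT_LITERAL


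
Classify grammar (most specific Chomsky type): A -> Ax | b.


Left-linear: every RHS is a terminal or one nonterminal followed by a terminal
Classification: Type 3 (Regular)


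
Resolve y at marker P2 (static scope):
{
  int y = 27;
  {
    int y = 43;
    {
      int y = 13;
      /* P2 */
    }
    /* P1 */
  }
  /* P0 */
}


y declared in the same block as P2
y = 13


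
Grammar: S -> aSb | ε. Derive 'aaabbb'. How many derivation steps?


Derivation: S => aSb => aaSbb => aaaSbbb => aaabbb
Steps: 4


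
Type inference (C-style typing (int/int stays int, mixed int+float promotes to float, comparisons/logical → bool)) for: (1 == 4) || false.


Operand types: bool || bool
Rule: logical operators take bool operands and yield bool
Result type: bool


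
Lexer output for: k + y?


Scan left to right, longest-match per lexeme
Tokens: ID(k), OP(+), ID(y)


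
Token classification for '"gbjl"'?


Pattern: double-quoted sequence
Type: STRING_LITERAL


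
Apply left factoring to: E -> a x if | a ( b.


Common prefix: 'a'
Factored: E -> a E', E' -> x if | ( b


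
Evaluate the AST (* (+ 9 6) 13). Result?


Evaluate inner: (+ 9 6) = 15
Evaluate root: (* 15 13) = 195
Result: 195


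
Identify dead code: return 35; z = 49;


statement follows a return and is unreachable
Dead: 'z = 49'


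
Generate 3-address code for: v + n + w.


Break into single-operator statements:
t1 = v + n
t2 = t1 + w


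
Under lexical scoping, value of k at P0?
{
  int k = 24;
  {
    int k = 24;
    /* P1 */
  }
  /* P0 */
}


k declared in the same block as P0
k = 24


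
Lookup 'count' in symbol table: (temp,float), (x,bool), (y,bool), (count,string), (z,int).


Lookup 'count' → type string


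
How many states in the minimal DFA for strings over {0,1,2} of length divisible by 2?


Track length mod 2: states 0..1, accept at 0
Minimal DFA: 2 states


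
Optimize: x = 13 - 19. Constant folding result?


13 - 19 = -6 at compile time
Optimized: x = -6


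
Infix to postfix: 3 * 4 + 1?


Left to right (same or higher precedence on left)
Postfix: 3 4 * 1 +


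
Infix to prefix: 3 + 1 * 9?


'*' binds tighter: tree is (+ 3 (* 1 9))
Prefix: + 3 * 1 9


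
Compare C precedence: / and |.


'/' is multiplicative (level 10); '|' is bitwise OR (level 3)
Higher level binds tighter
'/' has higher precedence than '|'


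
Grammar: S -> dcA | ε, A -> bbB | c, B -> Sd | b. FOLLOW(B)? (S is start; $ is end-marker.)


$ ∈ FOLLOW(S). For each A -> αBβ: add FIRST(β)\{ε} to FOLLOW(B); if β nullable, add FOLLOW(A).
FOLLOW(B) = {$, d}


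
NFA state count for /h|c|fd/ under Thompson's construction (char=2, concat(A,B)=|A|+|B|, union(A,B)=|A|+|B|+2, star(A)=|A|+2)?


Syntax tree has 4 char leaf(s), 2 union(s), 0 star(s)
chars contribute 4×2 = 8; each union adds +2; each star adds +2
Total: 8 + 4 + 0 = 12 states


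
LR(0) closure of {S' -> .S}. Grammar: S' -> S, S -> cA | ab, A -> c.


Start: S' -> .S
For each item with dot before a nonterminal B, add B -> .γ for every B-production
Closure: [S' -> .S, S -> .cA, S -> .ab]


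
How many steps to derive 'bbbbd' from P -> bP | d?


Derivation: P => bP => bbP => bbbP => bbbbP => bbbbd
Steps: 5


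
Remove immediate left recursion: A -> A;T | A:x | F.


Left-recursive alternatives: A;T, A:x; non-recursive: F
Introduce A': A -> FA', A' -> ;TA' | :xA' | ε


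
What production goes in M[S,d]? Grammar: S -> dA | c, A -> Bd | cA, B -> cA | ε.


For [S, d]: 'd' ∈ FIRST(dA)
Entry: S -> dA


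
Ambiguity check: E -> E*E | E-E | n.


'n*n-n' has two parse trees (no precedence encoded between * and -)
Ambiguous


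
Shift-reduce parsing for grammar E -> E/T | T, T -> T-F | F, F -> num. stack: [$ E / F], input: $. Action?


'F' (not preceded by T-) is the handle for T -> F
Action: reduce (T -> F)


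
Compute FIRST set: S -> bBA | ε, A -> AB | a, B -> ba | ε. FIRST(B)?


Per alternative of B: FIRST(ba) = {b}; FIRST(ε) = {ε}
FIRST(B) = {b, ε}


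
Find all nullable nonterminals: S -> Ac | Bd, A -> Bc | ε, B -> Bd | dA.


A nonterminal is nullable iff some alternative derives ε (directly, or every symbol in it is nullable)
Nullable: {A}


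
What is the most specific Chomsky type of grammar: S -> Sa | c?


Left-linear: every RHS is a terminal or one nonterminal followed by a terminal
Classification: Type 3 (Regular)


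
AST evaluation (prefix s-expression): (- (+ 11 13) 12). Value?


Evaluate inner: (+ 11 13) = 24
Evaluate root: (- 24 12) = 12
Result: 12


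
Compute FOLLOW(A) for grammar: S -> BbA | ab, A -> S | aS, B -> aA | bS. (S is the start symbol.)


$ ∈ FOLLOW(S). For each A -> αBβ: add FIRST(β)\{ε} to FOLLOW(B); if β nullable, add FOLLOW(A).
FOLLOW(A) = {$, b}


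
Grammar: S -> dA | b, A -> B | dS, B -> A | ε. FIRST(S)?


Per alternative of S: FIRST(dA) = {d}; FIRST(b) = {b}
FIRST(S) = {b, d}


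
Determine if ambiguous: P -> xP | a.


right-linear, alternatives start with distinct terminals 'x' vs 'a': unique leftmost derivation
Unambiguous


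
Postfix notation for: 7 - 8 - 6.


Left to right (same or higher precedence on left)
Postfix: 7 8 - 6 -


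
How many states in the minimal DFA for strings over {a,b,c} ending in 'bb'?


Track the longest suffix of input matching a prefix of 'bb': 3 classes (prefixes of length 0..2)
Minimal DFA: 3 states


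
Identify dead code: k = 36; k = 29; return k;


first assignment to k is overwritten before any read
Dead: 'k = 36'


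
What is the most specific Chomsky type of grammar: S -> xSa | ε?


Single nonterminal LHS, but x^n a^n is not regular
Classification: Type 2 (Context-Free)


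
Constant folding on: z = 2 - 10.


2 - 10 = -8 at compile time
Optimized: z = -8


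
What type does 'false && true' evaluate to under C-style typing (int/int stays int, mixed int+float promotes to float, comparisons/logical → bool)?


Operand types: bool && bool
Rule: logical operators take bool operands and yield bool
Result type: bool


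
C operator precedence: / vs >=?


'/' is multiplicative (level 10); '>=' is relational (level 7)
Higher level binds tighter
'/' has higher precedence than '>='


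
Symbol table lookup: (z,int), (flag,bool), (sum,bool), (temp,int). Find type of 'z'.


Lookup 'z' → type int


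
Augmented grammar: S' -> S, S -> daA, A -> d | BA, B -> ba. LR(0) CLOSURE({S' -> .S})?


Start: S' -> .S
For each item with dot before a nonterminal B, add B -> .γ for every B-production
Closure: [S' -> .S, S -> .daA]


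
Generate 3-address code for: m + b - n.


Break into single-operator statements:
t1 = m + b
t2 = t1 - n


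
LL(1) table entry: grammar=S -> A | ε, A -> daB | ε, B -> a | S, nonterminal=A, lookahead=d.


For [A, d]: 'd' ∈ FIRST(daB)
Entry: A -> daB


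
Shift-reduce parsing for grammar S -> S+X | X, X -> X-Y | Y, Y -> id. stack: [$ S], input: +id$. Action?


shift '+' to continue S -> S+X
Action: shift


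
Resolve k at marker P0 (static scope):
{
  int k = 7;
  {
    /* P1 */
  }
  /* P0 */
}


k declared in the same block as P0
k = 7


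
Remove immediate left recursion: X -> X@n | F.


Left-recursive alternatives: X@n; non-recursive: F
Introduce X': X -> FX', X' -> @nX' | ε


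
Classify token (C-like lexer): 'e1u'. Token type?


Pattern: letter/underscore followed by alphanumerics, not a keyword
Type: IDENTIFIER


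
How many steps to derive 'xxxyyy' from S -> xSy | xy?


Derivation: S => xSy => xxSyy => xxxyyy
Steps: 3


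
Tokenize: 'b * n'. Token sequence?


Scan left to right, longest-match per lexeme
Tokens: ID(b), OP(*), ID(n)


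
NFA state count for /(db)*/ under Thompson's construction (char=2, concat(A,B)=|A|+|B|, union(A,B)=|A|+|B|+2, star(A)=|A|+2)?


Syntax tree has 2 char leaf(s), 0 union(s), 1 star(s)
chars contribute 2×2 = 4; each union adds +2; each star adds +2
Total: 4 + 0 + 2 = 6 states


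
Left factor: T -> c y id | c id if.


Common prefix: 'c'
Factored: T -> c T', T' -> y id | id if


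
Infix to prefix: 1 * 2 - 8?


left-to-right (same/higher precedence on left): tree is (- (* 1 2) 8)
Prefix: - * 1 2 8


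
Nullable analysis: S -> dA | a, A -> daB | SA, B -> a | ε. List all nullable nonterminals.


A nonterminal is nullable iff some alternative derives ε (directly, or every symbol in it is nullable)
Nullable: {B}


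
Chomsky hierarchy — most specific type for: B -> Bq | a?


Left-linear: every RHS is a terminal or one nonterminal followed by a terminal
Classification: Type 3 (Regular)


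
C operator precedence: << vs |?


'<<' is shift (level 8); '|' is bitwise OR (level 3)
Higher level binds tighter
'<<' has higher precedence than '|'


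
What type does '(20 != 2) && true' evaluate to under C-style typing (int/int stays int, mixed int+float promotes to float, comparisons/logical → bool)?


Operand types: bool && bool
Rule: logical operators take bool operands and yield bool
Result type: bool


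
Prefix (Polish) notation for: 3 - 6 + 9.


left-to-right (same/higher precedence on left): tree is (+ (- 3 6) 9)
Prefix: + - 3 6 9


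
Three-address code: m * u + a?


Break into single-operator statements:
t1 = m * u
t2 = t1 + a


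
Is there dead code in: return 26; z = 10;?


statement follows a return and is unreachable
Dead: 'z = 10'


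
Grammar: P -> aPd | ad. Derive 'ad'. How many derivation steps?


Derivation: P => ad
Steps: 1


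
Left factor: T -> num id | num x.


Common prefix: 'num'
Factored: T -> num T', T' -> id | x


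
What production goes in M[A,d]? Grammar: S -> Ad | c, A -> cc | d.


For [A, d]: 'd' ∈ FIRST(d)
Entry: A -> d


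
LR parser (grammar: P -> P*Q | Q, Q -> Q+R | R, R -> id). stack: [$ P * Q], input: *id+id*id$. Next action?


handle 'P*Q' on top; lookahead ∈ FOLLOW(P) = {*, $}
Action: reduce (P -> P*Q)


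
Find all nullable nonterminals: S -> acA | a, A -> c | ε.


A nonterminal is nullable iff some alternative derives ε (directly, or every symbol in it is nullable)
Nullable: {A}


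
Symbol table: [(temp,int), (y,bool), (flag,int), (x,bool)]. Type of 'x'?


Lookup 'x' → type bool


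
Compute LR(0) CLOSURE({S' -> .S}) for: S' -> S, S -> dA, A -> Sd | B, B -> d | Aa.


Start: S' -> .S
For each item with dot before a nonterminal B, add B -> .γ for every B-production
Closure: [S' -> .S, S -> .dA]


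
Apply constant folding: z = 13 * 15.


13 * 15 = 195 at compile time
Optimized: z = 195


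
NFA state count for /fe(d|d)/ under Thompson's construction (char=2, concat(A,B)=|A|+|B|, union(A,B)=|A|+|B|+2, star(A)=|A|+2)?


Syntax tree has 4 char leaf(s), 1 union(s), 0 star(s)
chars contribute 4×2 = 8; each union adds +2; each star adds +2
Total: 8 + 2 + 0 = 10 states


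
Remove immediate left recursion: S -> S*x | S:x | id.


Left-recursive alternatives: S*x, S:x; non-recursive: id
Introduce S': S -> idS', S' -> *xS' | :xS' | ε


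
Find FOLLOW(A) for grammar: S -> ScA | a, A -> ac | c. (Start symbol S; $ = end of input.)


$ ∈ FOLLOW(S). For each A -> αBβ: add FIRST(β)\{ε} to FOLLOW(B); if β nullable, add FOLLOW(A).
FOLLOW(A) = {$, c}


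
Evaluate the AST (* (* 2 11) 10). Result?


Evaluate inner: (* 2 11) = 22
Evaluate root: (* 22 10) = 220
Result: 220


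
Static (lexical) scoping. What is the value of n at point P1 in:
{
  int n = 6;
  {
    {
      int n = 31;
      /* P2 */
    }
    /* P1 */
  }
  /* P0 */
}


P1's block does not declare n; resolves to the enclosing declaration at depth 0
n = 6


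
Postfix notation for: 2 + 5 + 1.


Left to right (same or higher precedence on left)
Postfix: 2 5 + 1 +


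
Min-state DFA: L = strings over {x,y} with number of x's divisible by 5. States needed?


Track (count of x) mod 5: states 0..4, accept at 0
Minimal DFA: 5 states


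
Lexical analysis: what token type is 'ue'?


Pattern: letter/underscore followed by alphanumerics, not a keyword
Type: IDENTIFIER


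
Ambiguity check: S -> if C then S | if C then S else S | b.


dangling else: 'if C then if C then b else b' parses two ways
Ambiguous


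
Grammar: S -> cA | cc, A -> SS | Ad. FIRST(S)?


Per alternative of S: FIRST(cA) = {c}; FIRST(cc) = {c}
FIRST(S) = {c}


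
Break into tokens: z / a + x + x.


Scan left to right, longest-match per lexeme
Tokens: ID(z), OP(/), ID(a), OP(+), ID(x), OP(+), ID(x)


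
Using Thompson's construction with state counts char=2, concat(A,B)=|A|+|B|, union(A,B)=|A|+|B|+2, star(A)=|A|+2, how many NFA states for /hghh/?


Syntax tree has 4 char leaf(s), 0 union(s), 0 star(s)
chars contribute 4×2 = 8; each union adds +2; each star adds +2
Total: 8 + 0 + 0 = 8 states


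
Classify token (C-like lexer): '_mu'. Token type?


Pattern: letter/underscore followed by alphanumerics, not a keyword
Type: IDENTIFIER


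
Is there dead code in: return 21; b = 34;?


statement follows a return and is unreachable
Dead: 'b = 34'


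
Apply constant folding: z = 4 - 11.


4 - 11 = -7 at compile time
Optimized: z = -7


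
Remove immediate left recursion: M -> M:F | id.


Left-recursive alternatives: M:F; non-recursive: id
Introduce M': M -> idM', M' -> :FM' | ε


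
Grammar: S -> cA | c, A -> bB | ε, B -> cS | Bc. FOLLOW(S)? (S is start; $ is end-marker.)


$ ∈ FOLLOW(S). For each A -> αBβ: add FIRST(β)\{ε} to FOLLOW(B); if β nullable, add FOLLOW(A).
FOLLOW(S) = {$, c}


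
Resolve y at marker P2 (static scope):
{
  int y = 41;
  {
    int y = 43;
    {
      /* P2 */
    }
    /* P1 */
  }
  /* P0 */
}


P2's block does not declare y; resolves to the enclosing declaration at depth 1
y = 43


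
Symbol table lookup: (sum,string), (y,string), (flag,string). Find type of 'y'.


Lookup 'y' → type string


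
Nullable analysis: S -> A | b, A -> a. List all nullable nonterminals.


A nonterminal is nullable iff some alternative derives ε (directly, or every symbol in it is nullable)
Nullable: {}


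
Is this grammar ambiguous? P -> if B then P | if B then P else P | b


dangling else: 'if B then if B then b else b' parses two ways
Ambiguous


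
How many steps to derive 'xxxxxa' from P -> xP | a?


Derivation: P => xP => xxP => xxxP => xxxxP => xxxxxP => xxxxxa
Steps: 6


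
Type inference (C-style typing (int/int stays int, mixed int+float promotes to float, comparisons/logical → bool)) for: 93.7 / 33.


Operand types: float / int
Rule: mixed int/float promotes to float; int/int stays int
Result type: float


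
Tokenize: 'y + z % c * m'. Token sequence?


Scan left to right, longest-match per lexeme
Tokens: ID(y), OP(+), ID(z), OP(%), ID(c), OP(*), ID(m)


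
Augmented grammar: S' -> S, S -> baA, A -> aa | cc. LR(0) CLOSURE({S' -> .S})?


Start: S' -> .S
For each item with dot before a nonterminal B, add B -> .γ for every B-production
Closure: [S' -> .S, S -> .baA]


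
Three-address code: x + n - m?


Break into single-operator statements:
t1 = x + n
t2 = t1 - m


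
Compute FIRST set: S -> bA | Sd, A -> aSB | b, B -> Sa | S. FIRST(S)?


Per alternative of S: FIRST(bA) = {b}; FIRST(Sd) = {b}
FIRST(S) = {b}


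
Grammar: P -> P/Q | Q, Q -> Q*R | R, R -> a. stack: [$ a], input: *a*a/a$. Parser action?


'a' on top is the handle for R -> a
Action: reduce (R -> a)


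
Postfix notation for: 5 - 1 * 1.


* has higher precedence, evaluate 1*1 first
Postfix: 5 1 1 * -


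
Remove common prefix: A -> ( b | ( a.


Common prefix: '('
Factored: A -> ( A', A' -> b | a


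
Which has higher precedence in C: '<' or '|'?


'<' is relational (level 7); '|' is bitwise OR (level 3)
Higher level binds tighter
'<' has higher precedence than '|'


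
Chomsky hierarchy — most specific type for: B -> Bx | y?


Left-linear: every RHS is a terminal or one nonterminal followed by a terminal
Classification: Type 3 (Regular)


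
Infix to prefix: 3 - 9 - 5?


left-to-right (same/higher precedence on left): tree is (- (- 3 9) 5)
Prefix: - - 3 9 5


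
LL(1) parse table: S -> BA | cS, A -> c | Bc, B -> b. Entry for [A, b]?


For [A, b]: 'b' ∈ FIRST(Bc)
Entry: A -> Bc


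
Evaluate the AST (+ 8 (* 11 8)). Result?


Evaluate inner: (* 11 8) = 88
Evaluate root: (+ 8 88) = 96
Result: 96


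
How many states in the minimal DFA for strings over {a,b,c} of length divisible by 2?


Track length mod 2: states 0..1, accept at 0
Minimal DFA: 2 states


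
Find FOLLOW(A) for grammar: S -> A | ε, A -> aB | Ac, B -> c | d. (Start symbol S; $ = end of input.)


$ ∈ FOLLOW(S). For each A -> αBβ: add FIRST(β)\{ε} to FOLLOW(B); if β nullable, add FOLLOW(A).
FOLLOW(A) = {$, c}


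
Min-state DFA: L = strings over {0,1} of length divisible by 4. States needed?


Track length mod 4: states 0..3, accept at 0
Minimal DFA: 4 states


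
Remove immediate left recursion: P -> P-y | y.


Left-recursive alternatives: P-y; non-recursive: y
Introduce P': P -> yP', P' -> -yP' | ε


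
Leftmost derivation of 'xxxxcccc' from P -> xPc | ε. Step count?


Derivation: P => xPc => xxPcc => xxxPccc => xxxxPcccc => xxxxcccc
Steps: 5


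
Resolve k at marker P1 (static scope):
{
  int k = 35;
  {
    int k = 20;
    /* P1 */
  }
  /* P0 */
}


k declared in the same block as P1
k = 20


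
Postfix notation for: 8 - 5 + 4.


Left to right (same or higher precedence on left)
Postfix: 8 5 - 4 +


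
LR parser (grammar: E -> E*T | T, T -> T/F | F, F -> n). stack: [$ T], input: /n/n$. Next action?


shift '/' to continue T -> T/F
Action: shift


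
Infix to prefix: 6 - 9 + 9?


left-to-right (same/higher precedence on left): tree is (+ (- 6 9) 9)
Prefix: + - 6 9 9


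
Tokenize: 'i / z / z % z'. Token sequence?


Scan left to right, longest-match per lexeme
Tokens: ID(i), OP(/), ID(z), OP(/), ID(z), OP(%), ID(z)


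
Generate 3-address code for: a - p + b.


Break into single-operator statements:
t1 = a - p
t2 = t1 + b


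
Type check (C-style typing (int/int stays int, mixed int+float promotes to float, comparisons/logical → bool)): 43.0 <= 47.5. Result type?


Operand types: float <= float
Rule: comparison yields bool
Result type: bool


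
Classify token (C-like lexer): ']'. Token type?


Pattern: delimiter/punctuation
Type: PUNCTUATION


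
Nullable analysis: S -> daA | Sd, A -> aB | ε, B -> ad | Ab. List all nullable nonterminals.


A nonterminal is nullable iff some alternative derives ε (directly, or every symbol in it is nullable)
Nullable: {A}


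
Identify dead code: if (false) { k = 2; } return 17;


condition is constant false, so the whole block is unreachable
Dead: 'if (false) { k = 2; }'


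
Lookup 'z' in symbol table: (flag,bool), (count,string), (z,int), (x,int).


Lookup 'z' → type int


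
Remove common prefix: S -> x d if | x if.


Common prefix: 'x'
Factored: S -> x S', S' -> d if | if


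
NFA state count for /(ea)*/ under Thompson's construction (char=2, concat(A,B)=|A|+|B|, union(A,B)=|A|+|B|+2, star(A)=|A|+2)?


Syntax tree has 2 char leaf(s), 0 union(s), 1 star(s)
chars contribute 2×2 = 4; each union adds +2; each star adds +2
Total: 4 + 0 + 2 = 6 states


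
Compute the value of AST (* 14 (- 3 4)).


Evaluate inner: (- 3 4) = -1
Evaluate root: (* 14 -1) = -14
Result: -14


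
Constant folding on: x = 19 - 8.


19 - 8 = 11 at compile time
Optimized: x = 11


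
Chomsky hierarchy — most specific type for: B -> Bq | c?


Left-linear: every RHS is a terminal or one nonterminal followed by a terminal
Classification: Type 3 (Regular)


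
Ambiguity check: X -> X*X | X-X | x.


'x*x-x' has two parse trees (no precedence encoded between * and -)
Ambiguous


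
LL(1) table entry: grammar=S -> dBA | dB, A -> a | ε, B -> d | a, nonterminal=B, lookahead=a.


For [B, a]: 'a' ∈ FIRST(a)
Entry: B -> a


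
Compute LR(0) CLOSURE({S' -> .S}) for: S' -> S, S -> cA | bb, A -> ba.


Start: S' -> .S
For each item with dot before a nonterminal B, add B -> .γ for every B-production
Closure: [S' -> .S, S -> .cA, S -> .bb]


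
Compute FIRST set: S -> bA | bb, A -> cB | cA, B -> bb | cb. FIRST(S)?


Per alternative of S: FIRST(bA) = {b}; FIRST(bb) = {b}
FIRST(S) = {b}


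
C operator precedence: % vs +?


'%' is multiplicative (level 10); '+' is additive (level 9)
Higher level binds tighter
'%' has higher precedence than '+'
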